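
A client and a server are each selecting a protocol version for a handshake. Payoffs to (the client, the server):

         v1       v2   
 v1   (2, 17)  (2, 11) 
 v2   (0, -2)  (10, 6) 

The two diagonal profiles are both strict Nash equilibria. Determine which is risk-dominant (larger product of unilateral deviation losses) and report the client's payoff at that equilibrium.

10

At both v1: the client loses 2 − 0 = 2 by deviating; the server loses 17 − 11 = 6. Product = 2·6 = 12.
At both v2: the client loses 10 − 2 = 8 by deviating; the server loses 6 − (-2) = 8. Product = 8·8 = 64.
64 > 12, so both v2 is risk-dominant. The client's payoff there is 10.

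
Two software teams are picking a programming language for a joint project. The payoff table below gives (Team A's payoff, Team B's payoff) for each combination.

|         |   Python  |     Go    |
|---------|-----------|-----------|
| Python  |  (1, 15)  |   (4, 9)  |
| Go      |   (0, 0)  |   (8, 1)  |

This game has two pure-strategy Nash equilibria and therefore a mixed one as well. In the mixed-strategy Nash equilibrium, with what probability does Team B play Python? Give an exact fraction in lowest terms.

4/5

Team B's mix q on Python must make Team A indifferent between Python and Go.
Team A's payoff from Python: 1q + 4(1−q). From Go: 0q + 8(1−q).
Set equal: 1q = 4(1−q) → q = 4/5.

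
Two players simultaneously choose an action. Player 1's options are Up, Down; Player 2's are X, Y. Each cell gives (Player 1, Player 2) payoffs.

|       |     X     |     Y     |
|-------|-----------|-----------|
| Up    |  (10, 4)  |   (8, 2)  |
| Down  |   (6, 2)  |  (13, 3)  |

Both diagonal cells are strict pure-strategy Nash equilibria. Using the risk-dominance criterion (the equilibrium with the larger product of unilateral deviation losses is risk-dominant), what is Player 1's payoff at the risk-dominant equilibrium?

10

At (Up, X): Player 1 loses 10 − 6 = 4 by deviating; Player 2 loses 4 − 2 = 2. Product = 4·2 = 8.
At (Down, Y): Player 1 loses 13 − 8 = 5 by deviating; Player 2 loses 3 − 2 = 1. Product = 5·1 = 5.
8 > 5, so (Up, X) is risk-dominant. Player 1's payoff there is 10.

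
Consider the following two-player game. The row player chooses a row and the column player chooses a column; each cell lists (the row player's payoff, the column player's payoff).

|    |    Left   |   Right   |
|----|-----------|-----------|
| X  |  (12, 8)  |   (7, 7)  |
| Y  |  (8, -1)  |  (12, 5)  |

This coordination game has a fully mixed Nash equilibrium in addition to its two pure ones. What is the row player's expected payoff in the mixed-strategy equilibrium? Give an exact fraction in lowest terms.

88/9

The column player mixes with probability q on Left, chosen so the row player is indifferent: 12q + 7(1−q) = 8q + 12(1−q) gives q = 5/9.
The row player's expected payoff (from either row, since indifferent) is 12·5/9 + 7·4/9 = 88/9.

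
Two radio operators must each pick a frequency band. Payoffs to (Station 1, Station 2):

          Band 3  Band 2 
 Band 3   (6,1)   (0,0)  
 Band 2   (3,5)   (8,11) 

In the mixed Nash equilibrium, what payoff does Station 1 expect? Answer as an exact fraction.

48/11

Station 2 mixes with probability q on Band 3, chosen so Station 1 is indifferent: 6q + 0(1−q) = 3q + 8(1−q) gives q = 8/11.
Station 1's expected payoff (from either row, since indifferent) is 6·8/11 + 0·3/11 = 48/11.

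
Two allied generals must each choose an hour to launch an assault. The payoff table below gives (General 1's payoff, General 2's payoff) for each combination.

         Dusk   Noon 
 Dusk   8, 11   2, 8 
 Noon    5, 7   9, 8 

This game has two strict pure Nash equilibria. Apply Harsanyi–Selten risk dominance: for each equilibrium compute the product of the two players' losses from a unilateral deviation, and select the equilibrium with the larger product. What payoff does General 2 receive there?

11

At both Dusk: General 1 loses 8 − 5 = 3 by deviating; General 2 loses 11 − 8 = 3. Product = 3·3 = 9.
At both Noon: General 1 loses 9 − 2 = 7 by deviating; General 2 loses 8 − 7 = 1. Product = 7·1 = 7.
9 > 7, so both Dusk is risk-dominant. General 2's payoff there is 11.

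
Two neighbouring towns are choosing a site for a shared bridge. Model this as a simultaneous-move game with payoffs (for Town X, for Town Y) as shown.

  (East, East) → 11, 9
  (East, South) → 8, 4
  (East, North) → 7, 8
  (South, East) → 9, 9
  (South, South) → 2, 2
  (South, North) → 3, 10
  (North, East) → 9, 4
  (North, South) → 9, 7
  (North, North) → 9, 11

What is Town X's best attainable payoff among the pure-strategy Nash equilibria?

Both East is a pure NE (Town X: 11 ≥ 9; Town Y: 9 ≥ 8). Town X gets 11.
Both North is a pure NE (Town X: 9 ≥ 7; Town Y: 11 ≥ 7). Town X gets 9.
Every other cell has a profitable deviation for at least one player. Highest of {11, 9} is 11.

11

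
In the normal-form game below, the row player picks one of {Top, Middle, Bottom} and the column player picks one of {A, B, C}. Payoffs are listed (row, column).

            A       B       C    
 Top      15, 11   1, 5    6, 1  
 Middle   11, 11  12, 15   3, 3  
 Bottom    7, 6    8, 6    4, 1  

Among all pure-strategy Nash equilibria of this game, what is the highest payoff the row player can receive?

15

(Top, A) is a pure NE (the row player: 15 ≥ 11; the column player: 11 ≥ 5). The row player gets 15.
(Middle, B) is a pure NE (the row player: 12 ≥ 8; the column player: 15 ≥ 11). The row player gets 12.
Every other cell has a profitable deviation for at least one player. Highest of {15, 12} is 15.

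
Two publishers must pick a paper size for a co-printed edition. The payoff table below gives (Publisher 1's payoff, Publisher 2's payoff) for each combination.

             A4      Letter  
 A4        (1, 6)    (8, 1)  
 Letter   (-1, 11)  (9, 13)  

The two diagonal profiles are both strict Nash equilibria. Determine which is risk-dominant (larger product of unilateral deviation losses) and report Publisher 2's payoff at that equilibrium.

At both A4: Publisher 1 loses 1 − (-1) = 2 by deviating; Publisher 2 loses 6 − 1 = 5. Product = 2·5 = 10.
At both Letter: Publisher 1 loses 9 − 8 = 1 by deviating; Publisher 2 loses 13 − 11 = 2. Product = 1·2 = 2.
10 > 2, so both A4 is risk-dominant. Publisher 2's payoff there is 6.

6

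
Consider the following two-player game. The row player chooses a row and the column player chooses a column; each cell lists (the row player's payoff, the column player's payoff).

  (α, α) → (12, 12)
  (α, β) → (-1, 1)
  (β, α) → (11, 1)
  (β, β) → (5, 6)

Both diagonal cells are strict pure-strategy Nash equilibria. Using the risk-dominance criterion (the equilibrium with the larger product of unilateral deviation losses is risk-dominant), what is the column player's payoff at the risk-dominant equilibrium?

6

At both α: the row player loses 12 − 11 = 1 by deviating; the column player loses 12 − 1 = 11. Product = 1·11 = 11.
At both β: the row player loses 5 − (-1) = 6 by deviating; the column player loses 6 − 1 = 5. Product = 6·5 = 30.
30 > 11, so both β is risk-dominant. The column player's payoff there is 6.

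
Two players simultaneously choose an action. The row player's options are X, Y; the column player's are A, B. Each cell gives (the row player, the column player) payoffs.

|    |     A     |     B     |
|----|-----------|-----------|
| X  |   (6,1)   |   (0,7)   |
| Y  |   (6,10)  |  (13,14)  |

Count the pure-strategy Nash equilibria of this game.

1

(Y, B): the row player gets 13 (best alternative 0); the column player gets 14 (best alternative 10). Neither deviates — NE.
(X, A) is not a NE: the column player would switch to B (7 > 1).
No other cell survives both best-response checks, so there is 1 pure NE.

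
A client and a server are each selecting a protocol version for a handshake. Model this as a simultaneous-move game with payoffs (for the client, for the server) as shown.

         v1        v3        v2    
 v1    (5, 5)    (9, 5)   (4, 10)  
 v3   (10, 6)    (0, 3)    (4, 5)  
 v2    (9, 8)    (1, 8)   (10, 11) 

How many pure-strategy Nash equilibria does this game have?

(v3, v1): the client gets 10 (best alternative 9); the server gets 6 (best alternative 5). Neither deviates — NE.
Both v2: the client gets 10 (best alternative 4); the server gets 11 (best alternative 8). Neither deviates — NE.
Both v1 is not a NE: the client would switch to v3 (10 > 5).
No other cell survives both best-response checks, so there are 2 pure NE.

2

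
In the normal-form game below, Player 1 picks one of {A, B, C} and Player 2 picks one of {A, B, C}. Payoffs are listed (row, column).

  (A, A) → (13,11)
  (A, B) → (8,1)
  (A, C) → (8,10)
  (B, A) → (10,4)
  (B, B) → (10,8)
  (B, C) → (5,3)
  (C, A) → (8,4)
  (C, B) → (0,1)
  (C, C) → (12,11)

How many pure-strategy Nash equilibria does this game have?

3

Both A: Player 1 gets 13 (best alternative 10); Player 2 gets 11 (best alternative 10). Neither deviates — NE.
Both B: Player 1 gets 10 (best alternative 8); Player 2 gets 8 (best alternative 4). Neither deviates — NE.
Both C: Player 1 gets 12 (best alternative 8); Player 2 gets 11 (best alternative 4). Neither deviates — NE.
(C, B) is not a NE: Player 1 would switch to B (10 > 0).
No other cell survives both best-response checks, so there are 3 pure NE.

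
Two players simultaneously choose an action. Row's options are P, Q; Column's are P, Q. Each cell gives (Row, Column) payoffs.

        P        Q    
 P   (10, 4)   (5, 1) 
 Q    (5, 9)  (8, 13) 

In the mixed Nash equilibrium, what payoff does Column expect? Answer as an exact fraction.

43/7

Row mixes with probability p on P, chosen so Column is indifferent: 4p + 9(1−p) = 1p + 13(1−p) gives p = 4/7.
Column's expected payoff is 4·4/7 + 9·3/7 = 43/7.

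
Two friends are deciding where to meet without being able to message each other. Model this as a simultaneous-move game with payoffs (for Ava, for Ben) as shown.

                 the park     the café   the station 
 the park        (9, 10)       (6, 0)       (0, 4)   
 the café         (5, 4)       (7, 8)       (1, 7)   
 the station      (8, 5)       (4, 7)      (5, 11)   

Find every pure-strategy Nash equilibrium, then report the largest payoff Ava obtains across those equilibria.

Both the park is a pure NE (Ava: 9 ≥ 8; Ben: 10 ≥ 4). Ava gets 9.
Both the café is a pure NE (Ava: 7 ≥ 6; Ben: 8 ≥ 7). Ava gets 7.
Both the station is a pure NE (Ava: 5 ≥ 1; Ben: 11 ≥ 7). Ava gets 5.
Every other cell has a profitable deviation for at least one player. Highest of {9, 7, 5} is 9.

9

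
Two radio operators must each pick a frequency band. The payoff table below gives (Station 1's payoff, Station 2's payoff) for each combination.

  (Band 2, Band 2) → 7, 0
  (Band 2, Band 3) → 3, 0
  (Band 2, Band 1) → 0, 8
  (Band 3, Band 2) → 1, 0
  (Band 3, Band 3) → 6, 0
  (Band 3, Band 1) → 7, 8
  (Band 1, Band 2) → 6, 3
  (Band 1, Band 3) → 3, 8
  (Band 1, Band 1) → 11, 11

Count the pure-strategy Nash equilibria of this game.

Both Band 1: Station 1 gets 11 (best alternative 7); Station 2 gets 11 (best alternative 8). Neither deviates — NE.
Both Band 2 is not a NE: Station 2 would switch to Band 1 (8 > 0).
No other cell survives both best-response checks, so there is 1 pure NE.

1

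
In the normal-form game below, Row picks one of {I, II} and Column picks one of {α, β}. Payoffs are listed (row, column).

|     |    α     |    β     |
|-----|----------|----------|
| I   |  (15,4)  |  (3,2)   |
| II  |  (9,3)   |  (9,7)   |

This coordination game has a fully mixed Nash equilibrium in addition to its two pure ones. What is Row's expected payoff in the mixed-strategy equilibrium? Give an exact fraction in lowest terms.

Column mixes with probability q on α, chosen so Row is indifferent: 15q + 3(1−q) = 9q + 9(1−q) gives q = 1/2.
Row's expected payoff (from either row, since indifferent) is 15·1/2 + 3·1/2 = 9.

9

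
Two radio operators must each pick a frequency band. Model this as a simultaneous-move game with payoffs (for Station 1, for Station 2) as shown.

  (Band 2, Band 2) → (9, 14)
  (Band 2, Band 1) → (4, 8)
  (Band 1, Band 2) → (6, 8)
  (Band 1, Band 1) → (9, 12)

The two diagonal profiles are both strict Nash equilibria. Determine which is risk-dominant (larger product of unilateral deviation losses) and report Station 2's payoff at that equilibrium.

12

At both Band 2: Station 1 loses 9 − 6 = 3 by deviating; Station 2 loses 14 − 8 = 6. Product = 3·6 = 18.
At both Band 1: Station 1 loses 9 − 4 = 5 by deviating; Station 2 loses 12 − 8 = 4. Product = 5·4 = 20.
20 > 18, so both Band 1 is risk-dominant. Station 2's payoff there is 12.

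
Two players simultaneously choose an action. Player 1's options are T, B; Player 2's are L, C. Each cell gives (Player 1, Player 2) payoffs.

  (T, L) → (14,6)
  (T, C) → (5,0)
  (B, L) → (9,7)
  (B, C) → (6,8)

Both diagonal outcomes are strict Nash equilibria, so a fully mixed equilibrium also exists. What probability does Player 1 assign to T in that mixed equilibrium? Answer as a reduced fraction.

Player 1's mix p on T must make Player 2 indifferent between L and C.
Player 2's payoff from L: 6p + 7(1−p). From C: 0p + 8(1−p).
Set equal: 6p = 1(1−p) → p = 1/7.

1/7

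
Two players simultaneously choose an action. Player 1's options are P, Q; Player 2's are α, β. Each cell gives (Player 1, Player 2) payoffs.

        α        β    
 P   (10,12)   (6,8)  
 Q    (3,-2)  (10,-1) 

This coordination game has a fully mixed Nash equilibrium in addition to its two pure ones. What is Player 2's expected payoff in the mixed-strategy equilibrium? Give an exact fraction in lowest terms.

4/5

Player 1 mixes with probability p on P, chosen so Player 2 is indifferent: 12p + (-2)(1−p) = 8p + (-1)(1−p) gives p = 1/5.
Player 2's expected payoff is 12·1/5 + (-2)·4/5 = 4/5.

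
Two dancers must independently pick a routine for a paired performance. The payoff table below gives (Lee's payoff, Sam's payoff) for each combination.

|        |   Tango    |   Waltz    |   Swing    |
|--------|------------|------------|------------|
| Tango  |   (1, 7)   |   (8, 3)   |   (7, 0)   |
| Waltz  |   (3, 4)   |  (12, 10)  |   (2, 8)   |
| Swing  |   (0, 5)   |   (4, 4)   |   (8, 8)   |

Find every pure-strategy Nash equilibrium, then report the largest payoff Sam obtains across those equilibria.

Both Waltz is a pure NE (Lee: 12 ≥ 8; Sam: 10 ≥ 8). Sam gets 10.
Both Swing is a pure NE (Lee: 8 ≥ 7; Sam: 8 ≥ 5). Sam gets 8.
Every other cell has a profitable deviation for at least one player. Highest of {10, 8} is 10.

10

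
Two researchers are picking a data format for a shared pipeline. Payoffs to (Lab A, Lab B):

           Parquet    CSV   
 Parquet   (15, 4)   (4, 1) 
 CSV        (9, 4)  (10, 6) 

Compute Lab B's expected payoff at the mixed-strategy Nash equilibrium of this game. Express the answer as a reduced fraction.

Lab A mixes with probability p on Parquet, chosen so Lab B is indifferent: 4p + 4(1−p) = 1p + 6(1−p) gives p = 2/5.
Lab B's expected payoff is 4·2/5 + 4·3/5 = 4.

4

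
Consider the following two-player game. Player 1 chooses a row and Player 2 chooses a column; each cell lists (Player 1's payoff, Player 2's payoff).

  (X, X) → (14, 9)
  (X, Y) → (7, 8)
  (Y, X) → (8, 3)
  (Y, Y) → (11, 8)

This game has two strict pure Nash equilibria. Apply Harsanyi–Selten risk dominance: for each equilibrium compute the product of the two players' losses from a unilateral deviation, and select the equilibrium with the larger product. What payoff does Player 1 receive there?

At both X: Player 1 loses 14 − 8 = 6 by deviating; Player 2 loses 9 − 8 = 1. Product = 6·1 = 6.
At both Y: Player 1 loses 11 − 7 = 4 by deviating; Player 2 loses 8 − 3 = 5. Product = 4·5 = 20.
20 > 6, so both Y is risk-dominant. Player 1's payoff there is 11.

11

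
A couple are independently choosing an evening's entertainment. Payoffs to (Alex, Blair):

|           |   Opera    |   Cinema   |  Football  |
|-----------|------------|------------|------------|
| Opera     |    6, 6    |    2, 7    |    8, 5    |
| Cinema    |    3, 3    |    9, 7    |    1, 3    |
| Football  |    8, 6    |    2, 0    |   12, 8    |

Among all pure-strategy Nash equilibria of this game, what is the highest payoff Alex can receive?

Both Cinema is a pure NE (Alex: 9 ≥ 2; Blair: 7 ≥ 3). Alex gets 9.
Both Football is a pure NE (Alex: 12 ≥ 8; Blair: 8 ≥ 6). Alex gets 12.
Every other cell has a profitable deviation for at least one player. Highest of {9, 12} is 12.

12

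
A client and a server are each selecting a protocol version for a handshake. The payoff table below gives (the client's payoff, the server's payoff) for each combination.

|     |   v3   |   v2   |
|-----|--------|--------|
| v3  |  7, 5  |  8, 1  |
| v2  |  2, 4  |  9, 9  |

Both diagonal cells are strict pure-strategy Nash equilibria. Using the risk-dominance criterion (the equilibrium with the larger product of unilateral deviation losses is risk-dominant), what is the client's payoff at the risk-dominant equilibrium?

At both v3: the client loses 7 − 2 = 5 by deviating; the server loses 5 − 1 = 4. Product = 5·4 = 20.
At both v2: the client loses 9 − 8 = 1 by deviating; the server loses 9 − 4 = 5. Product = 1·5 = 5.
20 > 5, so both v3 is risk-dominant. The client's payoff there is 7.

7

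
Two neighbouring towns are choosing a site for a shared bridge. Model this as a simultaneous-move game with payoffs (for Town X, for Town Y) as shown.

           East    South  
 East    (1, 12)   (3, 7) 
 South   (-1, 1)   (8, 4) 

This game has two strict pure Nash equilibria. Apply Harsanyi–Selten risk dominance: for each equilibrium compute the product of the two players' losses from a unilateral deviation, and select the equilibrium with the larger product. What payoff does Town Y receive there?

4

At both East: Town X loses 1 − (-1) = 2 by deviating; Town Y loses 12 − 7 = 5. Product = 2·5 = 10.
At both South: Town X loses 8 − 3 = 5 by deviating; Town Y loses 4 − 1 = 3. Product = 5·3 = 15.
15 > 10, so both South is risk-dominant. Town Y's payoff there is 4.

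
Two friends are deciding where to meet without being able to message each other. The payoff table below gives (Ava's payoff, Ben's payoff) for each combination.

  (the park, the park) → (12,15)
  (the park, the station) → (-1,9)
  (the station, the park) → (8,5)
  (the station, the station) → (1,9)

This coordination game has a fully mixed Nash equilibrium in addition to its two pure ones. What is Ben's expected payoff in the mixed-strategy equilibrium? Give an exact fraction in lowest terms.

Ava mixes with probability p on the park, chosen so Ben is indifferent: 15p + 5(1−p) = 9p + 9(1−p) gives p = 2/5.
Ben's expected payoff is 15·2/5 + 5·3/5 = 9.

9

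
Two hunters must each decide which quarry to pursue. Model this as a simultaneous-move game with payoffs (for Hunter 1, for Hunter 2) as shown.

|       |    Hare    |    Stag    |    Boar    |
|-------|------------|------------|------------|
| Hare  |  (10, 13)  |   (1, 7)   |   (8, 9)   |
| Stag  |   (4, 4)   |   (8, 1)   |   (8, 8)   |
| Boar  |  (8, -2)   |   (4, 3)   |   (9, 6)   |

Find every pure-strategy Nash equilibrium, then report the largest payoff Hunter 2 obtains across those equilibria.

13

Both Hare is a pure NE (Hunter 1: 10 ≥ 8; Hunter 2: 13 ≥ 9). Hunter 2 gets 13.
Both Boar is a pure NE (Hunter 1: 9 ≥ 8; Hunter 2: 6 ≥ 3). Hunter 2 gets 6.
Every other cell has a profitable deviation for at least one player. Highest of {13, 6} is 13.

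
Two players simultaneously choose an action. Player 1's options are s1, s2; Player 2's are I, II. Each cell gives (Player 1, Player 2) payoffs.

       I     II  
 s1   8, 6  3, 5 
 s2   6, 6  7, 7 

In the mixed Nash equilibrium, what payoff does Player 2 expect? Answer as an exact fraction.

Player 1 mixes with probability p on s1, chosen so Player 2 is indifferent: 6p + 6(1−p) = 5p + 7(1−p) gives p = 1/2.
Player 2's expected payoff is 6·1/2 + 6·1/2 = 6.

6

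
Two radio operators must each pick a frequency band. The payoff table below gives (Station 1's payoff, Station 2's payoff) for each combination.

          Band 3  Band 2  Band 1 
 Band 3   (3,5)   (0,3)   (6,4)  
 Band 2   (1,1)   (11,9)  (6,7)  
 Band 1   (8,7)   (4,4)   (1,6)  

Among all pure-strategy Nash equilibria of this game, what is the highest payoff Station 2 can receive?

9

Both Band 2 is a pure NE (Station 1: 11 ≥ 4; Station 2: 9 ≥ 7). Station 2 gets 9.
(Band 1, Band 3) is a pure NE (Station 1: 8 ≥ 3; Station 2: 7 ≥ 6). Station 2 gets 7.
Every other cell has a profitable deviation for at least one player. Highest of {9, 7} is 9.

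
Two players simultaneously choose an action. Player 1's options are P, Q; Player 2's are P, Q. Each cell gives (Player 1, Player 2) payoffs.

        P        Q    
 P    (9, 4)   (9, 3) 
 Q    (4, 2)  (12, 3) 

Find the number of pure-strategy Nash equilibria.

Both P: Player 1 gets 9 (best alternative 4); Player 2 gets 4 (best alternative 3). Neither deviates — NE.
Both Q: Player 1 gets 12 (best alternative 9); Player 2 gets 3 (best alternative 2). Neither deviates — NE.
(Q, P) is not a NE: Player 1 would switch to P (9 > 4).
No other cell survives both best-response checks, so there are 2 pure NE.

2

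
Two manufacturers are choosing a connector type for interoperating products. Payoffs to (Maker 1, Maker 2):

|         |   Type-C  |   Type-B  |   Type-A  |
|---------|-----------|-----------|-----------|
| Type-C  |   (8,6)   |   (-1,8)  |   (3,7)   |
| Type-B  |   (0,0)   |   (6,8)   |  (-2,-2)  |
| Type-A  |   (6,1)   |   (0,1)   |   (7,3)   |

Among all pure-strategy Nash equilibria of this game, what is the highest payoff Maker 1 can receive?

7

Both Type-B is a pure NE (Maker 1: 6 ≥ 0; Maker 2: 8 ≥ 0). Maker 1 gets 6.
Both Type-A is a pure NE (Maker 1: 7 ≥ 3; Maker 2: 3 ≥ 1). Maker 1 gets 7.
Every other cell has a profitable deviation for at least one player. Highest of {6, 7} is 7.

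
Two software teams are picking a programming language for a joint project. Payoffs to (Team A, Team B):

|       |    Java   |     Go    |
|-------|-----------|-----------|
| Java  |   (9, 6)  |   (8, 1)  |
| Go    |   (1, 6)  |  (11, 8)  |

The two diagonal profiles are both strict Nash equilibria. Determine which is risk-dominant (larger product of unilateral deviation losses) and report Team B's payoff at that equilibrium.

At both Java: Team A loses 9 − 1 = 8 by deviating; Team B loses 6 − 1 = 5. Product = 8·5 = 40.
At both Go: Team A loses 11 − 8 = 3 by deviating; Team B loses 8 − 6 = 2. Product = 3·2 = 6.
40 > 6, so both Java is risk-dominant. Team B's payoff there is 6.

6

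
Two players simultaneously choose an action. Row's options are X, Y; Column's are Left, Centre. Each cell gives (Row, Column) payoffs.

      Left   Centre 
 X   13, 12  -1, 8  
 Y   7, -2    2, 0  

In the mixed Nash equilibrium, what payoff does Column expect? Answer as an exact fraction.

8/3

Row mixes with probability p on X, chosen so Column is indifferent: 12p + (-2)(1−p) = 8p + 0(1−p) gives p = 1/3.
Column's expected payoff is 12·1/3 + (-2)·2/3 = 8/3.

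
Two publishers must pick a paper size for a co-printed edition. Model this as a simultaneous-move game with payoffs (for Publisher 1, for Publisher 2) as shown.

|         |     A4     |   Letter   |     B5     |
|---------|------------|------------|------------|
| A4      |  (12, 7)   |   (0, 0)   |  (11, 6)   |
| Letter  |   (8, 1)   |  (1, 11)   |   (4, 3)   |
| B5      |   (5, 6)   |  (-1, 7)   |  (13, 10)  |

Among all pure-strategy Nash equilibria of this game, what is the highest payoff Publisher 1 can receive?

Both A4 is a pure NE (Publisher 1: 12 ≥ 8; Publisher 2: 7 ≥ 6). Publisher 1 gets 12.
Both Letter is a pure NE (Publisher 1: 1 ≥ 0; Publisher 2: 11 ≥ 3). Publisher 1 gets 1.
Both B5 is a pure NE (Publisher 1: 13 ≥ 11; Publisher 2: 10 ≥ 7). Publisher 1 gets 13.
Every other cell has a profitable deviation for at least one player. Highest of {12, 1, 13} is 13.

13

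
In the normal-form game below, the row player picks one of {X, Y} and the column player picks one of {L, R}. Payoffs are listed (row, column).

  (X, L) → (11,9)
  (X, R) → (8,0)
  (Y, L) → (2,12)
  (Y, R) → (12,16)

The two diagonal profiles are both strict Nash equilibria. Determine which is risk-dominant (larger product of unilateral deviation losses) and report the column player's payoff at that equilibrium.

At (X, L): the row player loses 11 − 2 = 9 by deviating; the column player loses 9 − 0 = 9. Product = 9·9 = 81.
At (Y, R): the row player loses 12 − 8 = 4 by deviating; the column player loses 16 − 12 = 4. Product = 4·4 = 16.
81 > 16, so (X, L) is risk-dominant. The column player's payoff there is 9.

9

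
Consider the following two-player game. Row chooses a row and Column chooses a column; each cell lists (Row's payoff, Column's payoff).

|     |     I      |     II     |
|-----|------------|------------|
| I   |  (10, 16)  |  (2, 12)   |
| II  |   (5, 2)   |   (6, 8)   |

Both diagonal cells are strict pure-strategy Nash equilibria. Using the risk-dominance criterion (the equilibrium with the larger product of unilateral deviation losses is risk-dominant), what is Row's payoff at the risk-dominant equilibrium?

6

At both I: Row loses 10 − 5 = 5 by deviating; Column loses 16 − 12 = 4. Product = 5·4 = 20.
At both II: Row loses 6 − 2 = 4 by deviating; Column loses 8 − 2 = 6. Product = 4·6 = 24.
24 > 20, so both II is risk-dominant. Row's payoff there is 6.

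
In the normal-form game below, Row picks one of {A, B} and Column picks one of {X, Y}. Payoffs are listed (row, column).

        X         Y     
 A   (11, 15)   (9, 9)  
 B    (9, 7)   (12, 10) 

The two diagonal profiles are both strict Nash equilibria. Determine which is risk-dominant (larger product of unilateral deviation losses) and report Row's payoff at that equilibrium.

At (A, X): Row loses 11 − 9 = 2 by deviating; Column loses 15 − 9 = 6. Product = 2·6 = 12.
At (B, Y): Row loses 12 − 9 = 3 by deviating; Column loses 10 − 7 = 3. Product = 3·3 = 9.
12 > 9, so (A, X) is risk-dominant. Row's payoff there is 11.

11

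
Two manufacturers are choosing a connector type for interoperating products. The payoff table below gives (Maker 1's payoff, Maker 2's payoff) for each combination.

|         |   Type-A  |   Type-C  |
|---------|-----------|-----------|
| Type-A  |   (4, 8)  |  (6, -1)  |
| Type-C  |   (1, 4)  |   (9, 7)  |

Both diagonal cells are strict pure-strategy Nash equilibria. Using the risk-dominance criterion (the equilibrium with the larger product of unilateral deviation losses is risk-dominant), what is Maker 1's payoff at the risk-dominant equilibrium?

At both Type-A: Maker 1 loses 4 − 1 = 3 by deviating; Maker 2 loses 8 − (-1) = 9. Product = 3·9 = 27.
At both Type-C: Maker 1 loses 9 − 6 = 3 by deviating; Maker 2 loses 7 − 4 = 3. Product = 3·3 = 9.
27 > 9, so both Type-A is risk-dominant. Maker 1's payoff there is 4.

4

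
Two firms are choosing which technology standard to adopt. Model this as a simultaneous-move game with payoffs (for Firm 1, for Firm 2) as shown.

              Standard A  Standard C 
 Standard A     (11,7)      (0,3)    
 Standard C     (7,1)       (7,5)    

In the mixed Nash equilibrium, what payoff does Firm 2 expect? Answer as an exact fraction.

4

Firm 1 mixes with probability p on Standard A, chosen so Firm 2 is indifferent: 7p + 1(1−p) = 3p + 5(1−p) gives p = 1/2.
Firm 2's expected payoff is 7·1/2 + 1·1/2 = 4.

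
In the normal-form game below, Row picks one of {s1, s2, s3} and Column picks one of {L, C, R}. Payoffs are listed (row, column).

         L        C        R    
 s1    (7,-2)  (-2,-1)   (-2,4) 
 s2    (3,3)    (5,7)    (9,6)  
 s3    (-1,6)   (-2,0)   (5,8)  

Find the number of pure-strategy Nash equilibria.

(s2, C): Row gets 5 (best alternative -2); Column gets 7 (best alternative 6). Neither deviates — NE.
(s1, L) is not a NE: Column would switch to R (4 > -2).
No other cell survives both best-response checks, so there is 1 pure NE.

1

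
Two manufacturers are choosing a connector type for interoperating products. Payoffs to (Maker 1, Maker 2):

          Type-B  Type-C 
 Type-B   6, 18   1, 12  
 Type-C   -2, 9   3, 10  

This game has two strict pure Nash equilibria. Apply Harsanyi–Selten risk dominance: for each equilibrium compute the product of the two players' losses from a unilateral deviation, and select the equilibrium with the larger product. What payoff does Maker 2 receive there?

At both Type-B: Maker 1 loses 6 − (-2) = 8 by deviating; Maker 2 loses 18 − 12 = 6. Product = 8·6 = 48.
At both Type-C: Maker 1 loses 3 − 1 = 2 by deviating; Maker 2 loses 10 − 9 = 1. Product = 2·1 = 2.
48 > 2, so both Type-B is risk-dominant. Maker 2's payoff there is 18.

18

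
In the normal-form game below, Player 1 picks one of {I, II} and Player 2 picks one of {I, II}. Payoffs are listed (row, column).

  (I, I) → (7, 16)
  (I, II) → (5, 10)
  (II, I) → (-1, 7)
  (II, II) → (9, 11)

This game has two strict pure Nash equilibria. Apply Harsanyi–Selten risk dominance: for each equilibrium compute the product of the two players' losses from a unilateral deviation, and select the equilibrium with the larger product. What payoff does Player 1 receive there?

7

At both I: Player 1 loses 7 − (-1) = 8 by deviating; Player 2 loses 16 − 10 = 6. Product = 8·6 = 48.
At both II: Player 1 loses 9 − 5 = 4 by deviating; Player 2 loses 11 − 7 = 4. Product = 4·4 = 16.
48 > 16, so both I is risk-dominant. Player 1's payoff there is 7.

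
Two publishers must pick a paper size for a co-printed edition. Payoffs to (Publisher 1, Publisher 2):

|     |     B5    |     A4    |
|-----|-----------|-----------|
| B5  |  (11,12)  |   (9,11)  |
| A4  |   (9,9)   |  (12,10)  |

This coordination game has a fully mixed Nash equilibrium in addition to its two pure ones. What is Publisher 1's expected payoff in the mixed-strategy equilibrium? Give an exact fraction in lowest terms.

51/5

Publisher 2 mixes with probability q on B5, chosen so Publisher 1 is indifferent: 11q + 9(1−q) = 9q + 12(1−q) gives q = 3/5.
Publisher 1's expected payoff (from either row, since indifferent) is 11·3/5 + 9·2/5 = 51/5.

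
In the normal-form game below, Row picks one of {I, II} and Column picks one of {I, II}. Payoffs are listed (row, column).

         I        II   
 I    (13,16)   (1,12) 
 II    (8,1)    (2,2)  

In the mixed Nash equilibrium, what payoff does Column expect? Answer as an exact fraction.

Row mixes with probability p on I, chosen so Column is indifferent: 16p + 1(1−p) = 12p + 2(1−p) gives p = 1/5.
Column's expected payoff is 16·1/5 + 1·4/5 = 4.

4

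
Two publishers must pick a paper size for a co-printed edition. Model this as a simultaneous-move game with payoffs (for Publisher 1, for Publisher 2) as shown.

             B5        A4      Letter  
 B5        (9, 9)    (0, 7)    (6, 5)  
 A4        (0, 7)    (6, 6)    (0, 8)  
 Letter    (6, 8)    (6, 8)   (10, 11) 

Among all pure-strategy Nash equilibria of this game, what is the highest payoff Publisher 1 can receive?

10

Both B5 is a pure NE (Publisher 1: 9 ≥ 6; Publisher 2: 9 ≥ 7). Publisher 1 gets 9.
Both Letter is a pure NE (Publisher 1: 10 ≥ 6; Publisher 2: 11 ≥ 8). Publisher 1 gets 10.
Every other cell has a profitable deviation for at least one player. Highest of {9, 10} is 10.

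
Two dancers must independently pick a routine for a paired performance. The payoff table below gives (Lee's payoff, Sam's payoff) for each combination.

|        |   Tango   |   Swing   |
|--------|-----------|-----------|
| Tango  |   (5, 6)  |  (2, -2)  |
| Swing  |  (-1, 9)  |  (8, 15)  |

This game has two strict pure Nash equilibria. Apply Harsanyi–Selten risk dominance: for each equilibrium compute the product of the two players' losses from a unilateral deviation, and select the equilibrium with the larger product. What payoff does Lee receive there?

5

At both Tango: Lee loses 5 − (-1) = 6 by deviating; Sam loses 6 − (-2) = 8. Product = 6·8 = 48.
At both Swing: Lee loses 8 − 2 = 6 by deviating; Sam loses 15 − 9 = 6. Product = 6·6 = 36.
48 > 36, so both Tango is risk-dominant. Lee's payoff there is 5.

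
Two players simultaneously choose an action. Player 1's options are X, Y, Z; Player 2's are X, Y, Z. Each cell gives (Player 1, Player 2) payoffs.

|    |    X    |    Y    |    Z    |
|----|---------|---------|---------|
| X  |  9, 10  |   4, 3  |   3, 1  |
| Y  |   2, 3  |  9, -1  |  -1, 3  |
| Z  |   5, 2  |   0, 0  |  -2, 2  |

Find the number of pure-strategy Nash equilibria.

1

Both X: Player 1 gets 9 (best alternative 5); Player 2 gets 10 (best alternative 3). Neither deviates — NE.
Both Y is not a NE: Player 2 would switch to X (3 > -1).
No other cell survives both best-response checks, so there is 1 pure NE.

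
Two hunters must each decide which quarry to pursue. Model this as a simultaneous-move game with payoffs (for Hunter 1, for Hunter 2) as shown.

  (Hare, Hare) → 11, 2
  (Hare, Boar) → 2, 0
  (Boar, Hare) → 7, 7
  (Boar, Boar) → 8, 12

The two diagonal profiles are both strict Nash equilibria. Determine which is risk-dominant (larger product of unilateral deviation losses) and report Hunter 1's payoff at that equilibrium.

8

At both Hare: Hunter 1 loses 11 − 7 = 4 by deviating; Hunter 2 loses 2 − 0 = 2. Product = 4·2 = 8.
At both Boar: Hunter 1 loses 8 − 2 = 6 by deviating; Hunter 2 loses 12 − 7 = 5. Product = 6·5 = 30.
30 > 8, so both Boar is risk-dominant. Hunter 1's payoff there is 8.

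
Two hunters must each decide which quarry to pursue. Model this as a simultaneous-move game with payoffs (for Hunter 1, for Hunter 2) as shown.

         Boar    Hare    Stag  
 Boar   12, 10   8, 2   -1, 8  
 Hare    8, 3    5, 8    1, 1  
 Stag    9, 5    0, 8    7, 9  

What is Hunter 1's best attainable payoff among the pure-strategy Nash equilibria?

12

Both Boar is a pure NE (Hunter 1: 12 ≥ 9; Hunter 2: 10 ≥ 8). Hunter 1 gets 12.
Both Stag is a pure NE (Hunter 1: 7 ≥ 1; Hunter 2: 9 ≥ 8). Hunter 1 gets 7.
Every other cell has a profitable deviation for at least one player. Highest of {12, 7} is 12.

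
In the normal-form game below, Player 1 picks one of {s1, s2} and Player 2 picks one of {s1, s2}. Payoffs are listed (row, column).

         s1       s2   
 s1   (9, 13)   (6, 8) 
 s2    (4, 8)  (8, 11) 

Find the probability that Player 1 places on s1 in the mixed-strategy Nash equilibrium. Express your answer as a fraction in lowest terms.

Player 1's mix p on s1 must make Player 2 indifferent between s1 and s2.
Player 2's payoff from s1: 13p + 8(1−p). From s2: 8p + 11(1−p).
Set equal: 5p = 3(1−p) → p = 3/8.

3/8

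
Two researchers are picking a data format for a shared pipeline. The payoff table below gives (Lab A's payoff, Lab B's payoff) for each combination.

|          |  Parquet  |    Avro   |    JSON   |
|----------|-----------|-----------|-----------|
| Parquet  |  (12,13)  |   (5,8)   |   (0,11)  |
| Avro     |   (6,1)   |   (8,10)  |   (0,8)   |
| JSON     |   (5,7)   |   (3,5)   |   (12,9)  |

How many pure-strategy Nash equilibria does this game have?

3

Both Parquet: Lab A gets 12 (best alternative 6); Lab B gets 13 (best alternative 11). Neither deviates — NE.
Both Avro: Lab A gets 8 (best alternative 5); Lab B gets 10 (best alternative 8). Neither deviates — NE.
Both JSON: Lab A gets 12 (best alternative 0); Lab B gets 9 (best alternative 7). Neither deviates — NE.
(JSON, Parquet) is not a NE: Lab A would switch to Parquet (12 > 5).
No other cell survives both best-response checks, so there are 3 pure NE.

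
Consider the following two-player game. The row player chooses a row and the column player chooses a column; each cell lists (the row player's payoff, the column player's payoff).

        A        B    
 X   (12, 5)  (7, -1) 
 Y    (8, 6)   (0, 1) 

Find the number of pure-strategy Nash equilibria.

(X, A): the row player gets 12 (best alternative 8); the column player gets 5 (best alternative -1). Neither deviates — NE.
(Y, B) is not a NE: the row player would switch to X (7 > 0).
No other cell survives both best-response checks, so there is 1 pure NE.

1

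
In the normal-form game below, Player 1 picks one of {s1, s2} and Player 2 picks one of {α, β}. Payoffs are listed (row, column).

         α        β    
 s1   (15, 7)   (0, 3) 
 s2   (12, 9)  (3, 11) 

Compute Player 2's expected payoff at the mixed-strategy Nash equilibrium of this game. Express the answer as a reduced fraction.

Player 1 mixes with probability p on s1, chosen so Player 2 is indifferent: 7p + 9(1−p) = 3p + 11(1−p) gives p = 1/3.
Player 2's expected payoff is 7·1/3 + 9·2/3 = 25/3.

25/3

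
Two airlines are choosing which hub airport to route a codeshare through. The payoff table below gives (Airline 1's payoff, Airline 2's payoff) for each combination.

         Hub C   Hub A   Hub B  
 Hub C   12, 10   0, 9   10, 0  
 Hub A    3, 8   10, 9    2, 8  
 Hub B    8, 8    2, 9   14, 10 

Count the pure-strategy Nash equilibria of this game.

3

Both Hub C: Airline 1 gets 12 (best alternative 8); Airline 2 gets 10 (best alternative 9). Neither deviates — NE.
Both Hub A: Airline 1 gets 10 (best alternative 2); Airline 2 gets 9 (best alternative 8). Neither deviates — NE.
Both Hub B: Airline 1 gets 14 (best alternative 10); Airline 2 gets 10 (best alternative 9). Neither deviates — NE.
(Hub A, Hub C) is not a NE: Airline 1 would switch to Hub C (12 > 3).
No other cell survives both best-response checks, so there are 3 pure NE.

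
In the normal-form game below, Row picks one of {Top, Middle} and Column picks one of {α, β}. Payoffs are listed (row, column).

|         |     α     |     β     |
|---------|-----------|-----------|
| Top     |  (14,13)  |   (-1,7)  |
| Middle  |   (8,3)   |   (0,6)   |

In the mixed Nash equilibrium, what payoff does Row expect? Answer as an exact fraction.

8/7

Column mixes with probability q on α, chosen so Row is indifferent: 14q + (-1)(1−q) = 8q + 0(1−q) gives q = 1/7.
Row's expected payoff (from either row, since indifferent) is 14·1/7 + (-1)·6/7 = 8/7.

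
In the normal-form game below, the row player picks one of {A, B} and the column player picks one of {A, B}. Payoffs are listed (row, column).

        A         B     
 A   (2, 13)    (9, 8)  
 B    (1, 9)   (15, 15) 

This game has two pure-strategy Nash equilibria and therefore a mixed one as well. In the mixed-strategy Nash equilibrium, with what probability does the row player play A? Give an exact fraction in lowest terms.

The row player's mix p on A must make the column player indifferent between A and B.
The column player's payoff from A: 13p + 9(1−p). From B: 8p + 15(1−p).
Set equal: 5p = 6(1−p) → p = 6/11.

6/11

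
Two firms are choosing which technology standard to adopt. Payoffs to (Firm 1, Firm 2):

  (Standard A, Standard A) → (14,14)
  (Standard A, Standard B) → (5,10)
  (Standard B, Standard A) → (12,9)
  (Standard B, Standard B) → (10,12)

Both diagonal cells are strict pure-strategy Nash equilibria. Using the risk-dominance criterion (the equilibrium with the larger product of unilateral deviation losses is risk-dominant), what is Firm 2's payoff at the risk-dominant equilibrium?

12

At both Standard A: Firm 1 loses 14 − 12 = 2 by deviating; Firm 2 loses 14 − 10 = 4. Product = 2·4 = 8.
At both Standard B: Firm 1 loses 10 − 5 = 5 by deviating; Firm 2 loses 12 − 9 = 3. Product = 5·3 = 15.
15 > 8, so both Standard B is risk-dominant. Firm 2's payoff there is 12.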